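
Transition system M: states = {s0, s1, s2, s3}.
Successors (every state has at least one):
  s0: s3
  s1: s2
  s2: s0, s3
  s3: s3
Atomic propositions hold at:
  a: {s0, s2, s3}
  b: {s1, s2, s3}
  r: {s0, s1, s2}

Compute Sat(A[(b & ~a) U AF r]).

{s0, s1, s2}

Sat(~a) = {s1}
Sat(b & ~a) = {s1}
AF r: least fixpoint, start Z0 = {s0, s1, s2}, add states with every successor in Z. Already a fixed point.
Sat(AF r) = {s0, s1, s2}
A[(b & ~a) U AF r]: least fixpoint, start Z0 = Sat(AF r) = {s0, s1, s2}, add states in Sat(b & ~a) with every successor in Z. Already a fixed point.
Sat(A[(b & ~a) U AF r]) = {s0, s1, s2}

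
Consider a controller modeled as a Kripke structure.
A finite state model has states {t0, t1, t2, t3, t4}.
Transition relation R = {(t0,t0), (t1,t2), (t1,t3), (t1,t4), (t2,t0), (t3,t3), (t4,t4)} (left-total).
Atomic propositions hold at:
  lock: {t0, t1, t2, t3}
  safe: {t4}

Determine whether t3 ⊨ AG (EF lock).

EF lock: least fixpoint, start Z0 = {t0, t1, t2, t3}, add states with some successor in Z. Already a fixed point.
Sat(EF lock) = {t0, t1, t2, t3}
AG (EF lock): greatest fixpoint, start Z0 = {t0, t1, t2, t3}, keep only states in Sat with every successor in Z. Z1 = {t0, t2, t3}; fixed.
Sat(AG (EF lock)) = {t0, t2, t3}
t3 ∈ Sat(AG (EF lock)) = {t0, t2, t3}, so the formula holds at t3.

Yes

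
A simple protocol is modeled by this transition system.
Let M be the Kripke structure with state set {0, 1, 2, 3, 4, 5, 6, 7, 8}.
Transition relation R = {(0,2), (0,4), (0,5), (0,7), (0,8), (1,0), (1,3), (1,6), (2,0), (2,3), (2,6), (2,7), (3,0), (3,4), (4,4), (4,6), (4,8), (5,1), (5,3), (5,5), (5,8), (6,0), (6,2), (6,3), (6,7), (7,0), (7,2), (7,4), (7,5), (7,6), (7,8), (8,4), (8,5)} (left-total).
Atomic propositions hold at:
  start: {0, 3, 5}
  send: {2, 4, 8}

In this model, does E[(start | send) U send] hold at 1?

No

Sat(start | send) = {0, 2, 3, 4, 5, 8}
E[(start | send) U send]: least fixpoint, start Z0 = Sat(send) = {2, 4, 8}, add states in Sat(start | send) with some successor in Z. Z1 = {0, 2, 3, 4, 5, 8}; fixed.
Sat(E[(start | send) U send]) = {0, 2, 3, 4, 5, 8}
1 ∉ Sat(E[(start | send) U send]) = {0, 2, 3, 4, 5, 8}, so the formula does not hold at 1.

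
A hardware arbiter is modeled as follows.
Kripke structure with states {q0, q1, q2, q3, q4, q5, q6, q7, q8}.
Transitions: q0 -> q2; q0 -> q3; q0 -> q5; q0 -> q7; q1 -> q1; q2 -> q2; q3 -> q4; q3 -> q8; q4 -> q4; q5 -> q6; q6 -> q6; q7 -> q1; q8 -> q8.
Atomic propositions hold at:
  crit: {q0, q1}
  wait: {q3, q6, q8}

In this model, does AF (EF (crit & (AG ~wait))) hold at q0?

Sat(~wait) = {q0, q1, q2, q4, q5, q7}
AG ~wait: greatest fixpoint, start Z0 = {q0, q1, q2, q4, q5, q7}, keep only states in Sat with every successor in Z. Z1 = {q1, q2, q4, q7}; fixed.
Sat(AG ~wait) = {q1, q2, q4, q7}
Sat(crit & (AG ~wait)) = {q1}
EF (crit & (AG ~wait)): least fixpoint, start Z0 = {q1}, add states with some successor in Z. Z1 = {q1, q7}; Z2 = {q0, q1, q7}; fixed.
Sat(EF (crit & (AG ~wait))) = {q0, q1, q7}
AF (EF (crit & (AG ~wait))): least fixpoint, start Z0 = {q0, q1, q7}, add states with every successor in Z. Already a fixed point.
Sat(AF (EF (crit & (AG ~wait)))) = {q0, q1, q7}
q0 ∈ Sat(AF (EF (crit & (AG ~wait)))) = {q0, q1, q7}, so the formula holds at q0.

Yes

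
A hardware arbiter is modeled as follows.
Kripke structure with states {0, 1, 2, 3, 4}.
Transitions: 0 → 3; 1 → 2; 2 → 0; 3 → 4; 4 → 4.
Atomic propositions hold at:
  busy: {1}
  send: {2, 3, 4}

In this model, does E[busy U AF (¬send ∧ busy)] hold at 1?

Yes

Sat(¬send) = {0, 1}
Sat(¬send ∧ busy) = {1}
AF (¬send ∧ busy): least fixpoint, start Z0 = {1}, add states with every successor in Z. Already a fixed point.
Sat(AF (¬send ∧ busy)) = {1}
E[busy U AF (¬send ∧ busy)]: least fixpoint, start Z0 = Sat(AF (¬send ∧ busy)) = {1}, add states in Sat(busy) with some successor in Z. Already a fixed point.
Sat(E[busy U AF (¬send ∧ busy)]) = {1}
1 ∈ Sat(E[busy U AF (¬send ∧ busy)]) = {1}, so the formula holds at 1.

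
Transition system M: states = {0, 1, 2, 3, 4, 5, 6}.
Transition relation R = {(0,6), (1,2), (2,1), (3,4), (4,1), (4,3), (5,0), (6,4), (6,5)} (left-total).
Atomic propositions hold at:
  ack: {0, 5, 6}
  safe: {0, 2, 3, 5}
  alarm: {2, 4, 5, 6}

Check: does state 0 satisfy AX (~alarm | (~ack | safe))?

No

Sat(~alarm) = {0, 1, 3}
Sat(~ack) = {1, 2, 3, 4}
Sat(~ack | safe) = {0, 1, 2, 3, 4, 5}
Sat(~alarm | (~ack | safe)) = {0, 1, 2, 3, 4, 5}
Sat(AX (~alarm | (~ack | safe))) = {s : every successor in {0, 1, 2, 3, 4, 5}} = {1, 2, 3, 4, 5, 6}
0 ∉ Sat(AX (~alarm | (~ack | safe))) = {1, 2, 3, 4, 5, 6}, so the formula does not hold at 0.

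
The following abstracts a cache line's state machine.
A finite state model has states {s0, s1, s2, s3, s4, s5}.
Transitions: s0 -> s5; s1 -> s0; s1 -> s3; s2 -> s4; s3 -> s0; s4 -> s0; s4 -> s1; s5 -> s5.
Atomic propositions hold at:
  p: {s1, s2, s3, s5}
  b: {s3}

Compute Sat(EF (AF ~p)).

{s0, s1, s2, s3, s4}

Sat(~p) = {s0, s4}
AF ~p: least fixpoint, start Z0 = {s0, s4}, add states with every successor in Z. Z1 = {s0, s2, s3, s4}; Z2 = {s0, s1, s2, s3, s4}; fixed.
Sat(AF ~p) = {s0, s1, s2, s3, s4}
EF (AF ~p): least fixpoint, start Z0 = {s0, s1, s2, s3, s4}, add states with some successor in Z. Already a fixed point.
Sat(EF (AF ~p)) = {s0, s1, s2, s3, s4}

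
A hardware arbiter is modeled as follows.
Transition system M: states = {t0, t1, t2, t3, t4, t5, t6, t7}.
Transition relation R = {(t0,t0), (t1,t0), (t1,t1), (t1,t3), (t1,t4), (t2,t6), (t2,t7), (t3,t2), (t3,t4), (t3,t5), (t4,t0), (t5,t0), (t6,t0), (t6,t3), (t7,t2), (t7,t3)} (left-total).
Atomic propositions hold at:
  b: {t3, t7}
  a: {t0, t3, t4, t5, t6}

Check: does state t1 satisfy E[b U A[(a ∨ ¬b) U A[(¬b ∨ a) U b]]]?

Sat(¬b) = {t0, t1, t2, t4, t5, t6}
Sat(a ∨ ¬b) = {t0, t1, t2, t3, t4, t5, t6}
Sat(¬b ∨ a) = {t0, t1, t2, t3, t4, t5, t6}
A[(¬b ∨ a) U b]: least fixpoint, start Z0 = Sat(b) = {t3, t7}, add states in Sat(¬b ∨ a) with every successor in Z. Already a fixed point.
Sat(A[(¬b ∨ a) U b]) = {t3, t7}
A[(a ∨ ¬b) U A[(¬b ∨ a) U b]]: least fixpoint, start Z0 = Sat(A[(¬b ∨ a) U b]) = {t3, t7}, add states in Sat(a ∨ ¬b) with every successor in Z. Already a fixed point.
Sat(A[(a ∨ ¬b) U A[(¬b ∨ a) U b]]) = {t3, t7}
E[b U A[(a ∨ ¬b) U A[(¬b ∨ a) U b]]]: least fixpoint, start Z0 = Sat(A[(a ∨ ¬b) U A[(¬b ∨ a) U b]]) = {t3, t7}, add states in Sat(b) with some successor in Z. Already a fixed point.
Sat(E[b U A[(a ∨ ¬b) U A[(¬b ∨ a) U b]]]) = {t3, t7}
t1 ∉ Sat(E[b U A[(a ∨ ¬b) U A[(¬b ∨ a) U b]]]) = {t3, t7}, so the formula does not hold at t1.

No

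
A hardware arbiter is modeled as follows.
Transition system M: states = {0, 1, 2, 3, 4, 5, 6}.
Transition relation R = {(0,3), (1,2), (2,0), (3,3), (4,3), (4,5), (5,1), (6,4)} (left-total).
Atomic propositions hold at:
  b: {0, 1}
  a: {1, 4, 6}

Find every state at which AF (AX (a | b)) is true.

Sat(a | b) = {0, 1, 4, 6}
Sat(AX (a | b)) = {s : every successor in {0, 1, 4, 6}} = {2, 5, 6}
AF (AX (a | b)): least fixpoint, start Z0 = {2, 5, 6}, add states with every successor in Z. Z1 = {1, 2, 5, 6}; fixed.
Sat(AF (AX (a | b))) = {1, 2, 5, 6}

{1, 2, 5, 6}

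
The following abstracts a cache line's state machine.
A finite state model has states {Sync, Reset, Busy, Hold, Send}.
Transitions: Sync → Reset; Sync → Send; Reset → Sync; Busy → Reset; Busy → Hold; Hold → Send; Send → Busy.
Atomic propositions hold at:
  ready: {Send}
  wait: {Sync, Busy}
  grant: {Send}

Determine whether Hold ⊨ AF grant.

AF grant: least fixpoint, start Z0 = {Send}, add states with every successor in Z. Z1 = {Hold, Send}; fixed.
Sat(AF grant) = {Hold, Send}
Hold ∈ Sat(AF grant) = {Hold, Send}, so the formula holds at Hold.

Yes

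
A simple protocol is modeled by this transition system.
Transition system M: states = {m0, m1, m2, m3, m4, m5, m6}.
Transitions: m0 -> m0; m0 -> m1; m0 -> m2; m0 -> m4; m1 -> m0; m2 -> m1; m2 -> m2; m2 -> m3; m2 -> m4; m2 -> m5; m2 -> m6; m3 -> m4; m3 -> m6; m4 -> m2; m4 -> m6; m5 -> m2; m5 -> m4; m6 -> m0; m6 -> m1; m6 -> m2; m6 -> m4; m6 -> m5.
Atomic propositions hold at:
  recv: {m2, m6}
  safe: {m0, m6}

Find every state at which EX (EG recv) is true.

{m0, m2, m3, m4, m5, m6}

EG recv: greatest fixpoint, start Z0 = {m2, m6}, keep only states in Sat with some successor in Z. Already a fixed point.
Sat(EG recv) = {m2, m6}
Sat(EX (EG recv)) = {s : some successor in {m2, m6}} = {m0, m2, m3, m4, m5, m6}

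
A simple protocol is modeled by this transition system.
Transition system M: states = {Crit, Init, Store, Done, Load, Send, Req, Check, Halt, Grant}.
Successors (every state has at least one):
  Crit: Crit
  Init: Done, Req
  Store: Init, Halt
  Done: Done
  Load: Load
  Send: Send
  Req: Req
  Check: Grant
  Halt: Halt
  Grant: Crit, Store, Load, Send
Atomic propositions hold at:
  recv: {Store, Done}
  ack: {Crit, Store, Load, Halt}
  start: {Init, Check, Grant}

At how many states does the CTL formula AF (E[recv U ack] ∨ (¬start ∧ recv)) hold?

5

E[recv U ack]: least fixpoint, start Z0 = Sat(ack) = {Crit, Store, Load, Halt}, add states in Sat(recv) with some successor in Z. Already a fixed point.
Sat(E[recv U ack]) = {Crit, Store, Load, Halt}
Sat(¬start) = {Crit, Store, Done, Load, Send, Req, Halt}
Sat(¬start ∧ recv) = {Store, Done}
Sat(E[recv U ack] ∨ (¬start ∧ recv)) = {Crit, Store, Done, Load, Halt}
AF (E[recv U ack] ∨ (¬start ∧ recv)): least fixpoint, start Z0 = {Crit, Store, Done, Load, Halt}, add states with every successor in Z. Already a fixed point.
Sat(AF (E[recv U ack] ∨ (¬start ∧ recv))) = {Crit, Store, Done, Load, Halt}
|Sat(AF (E[recv U ack] ∨ (¬start ∧ recv)))| = |{Crit, Store, Done, Load, Halt}| = 5.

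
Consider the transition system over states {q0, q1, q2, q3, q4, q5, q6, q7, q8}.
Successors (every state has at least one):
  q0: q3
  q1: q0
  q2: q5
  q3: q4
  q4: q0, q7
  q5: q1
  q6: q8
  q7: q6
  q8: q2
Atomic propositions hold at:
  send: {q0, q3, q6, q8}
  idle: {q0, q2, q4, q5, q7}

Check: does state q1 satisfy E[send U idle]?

No

E[send U idle]: least fixpoint, start Z0 = Sat(idle) = {q0, q2, q4, q5, q7}, add states in Sat(send) with some successor in Z. Z1 = {q0, q2, q3, q4, q5, q7, q8}; Z2 = {q0, q2, q3, q4, q5, q6, q7, q8}; fixed.
Sat(E[send U idle]) = {q0, q2, q3, q4, q5, q6, q7, q8}
q1 ∉ Sat(E[send U idle]) = {q0, q2, q3, q4, q5, q6, q7, q8}, so the formula does not hold at q1.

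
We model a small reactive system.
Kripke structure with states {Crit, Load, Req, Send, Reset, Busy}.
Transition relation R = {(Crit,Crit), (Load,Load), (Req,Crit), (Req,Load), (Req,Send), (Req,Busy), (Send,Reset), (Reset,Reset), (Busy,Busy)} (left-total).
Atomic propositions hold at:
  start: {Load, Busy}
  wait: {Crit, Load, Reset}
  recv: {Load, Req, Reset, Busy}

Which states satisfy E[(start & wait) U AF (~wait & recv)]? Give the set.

Sat(start & wait) = {Load}
Sat(~wait) = {Req, Send, Busy}
Sat(~wait & recv) = {Req, Busy}
AF (~wait & recv): least fixpoint, start Z0 = {Req, Busy}, add states with every successor in Z. Already a fixed point.
Sat(AF (~wait & recv)) = {Req, Busy}
E[(start & wait) U AF (~wait & recv)]: least fixpoint, start Z0 = Sat(AF (~wait & recv)) = {Req, Busy}, add states in Sat(start & wait) with some successor in Z. Already a fixed point.
Sat(E[(start & wait) U AF (~wait & recv)]) = {Req, Busy}

{Req, Busy}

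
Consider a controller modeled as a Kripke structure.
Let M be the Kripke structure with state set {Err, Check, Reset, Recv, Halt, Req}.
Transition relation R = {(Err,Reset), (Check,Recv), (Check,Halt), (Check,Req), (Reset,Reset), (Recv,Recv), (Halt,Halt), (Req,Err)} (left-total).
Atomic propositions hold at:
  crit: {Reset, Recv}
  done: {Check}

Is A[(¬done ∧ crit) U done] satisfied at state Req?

Sat(¬done) = {Err, Reset, Recv, Halt, Req}
Sat(¬done ∧ crit) = {Reset, Recv}
A[(¬done ∧ crit) U done]: least fixpoint, start Z0 = Sat(done) = {Check}, add states in Sat(¬done ∧ crit) with every successor in Z. Already a fixed point.
Sat(A[(¬done ∧ crit) U done]) = {Check}
Req ∉ Sat(A[(¬done ∧ crit) U done]) = {Check}, so the formula does not hold at Req.

No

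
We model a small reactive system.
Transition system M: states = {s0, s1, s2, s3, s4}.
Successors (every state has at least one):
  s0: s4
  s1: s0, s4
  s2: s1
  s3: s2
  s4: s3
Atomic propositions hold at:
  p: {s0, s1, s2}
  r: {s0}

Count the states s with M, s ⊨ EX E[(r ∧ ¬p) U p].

3

Sat(¬p) = {s3, s4}
Sat(r ∧ ¬p) = ∅
E[(r ∧ ¬p) U p]: least fixpoint, start Z0 = Sat(p) = {s0, s1, s2}, add states in Sat(r ∧ ¬p) with some successor in Z. Already a fixed point.
Sat(E[(r ∧ ¬p) U p]) = {s0, s1, s2}
Sat(EX E[(r ∧ ¬p) U p]) = {s : some successor in {s0, s1, s2}} = {s1, s2, s3}
|Sat(EX E[(r ∧ ¬p) U p])| = |{s1, s2, s3}| = 3.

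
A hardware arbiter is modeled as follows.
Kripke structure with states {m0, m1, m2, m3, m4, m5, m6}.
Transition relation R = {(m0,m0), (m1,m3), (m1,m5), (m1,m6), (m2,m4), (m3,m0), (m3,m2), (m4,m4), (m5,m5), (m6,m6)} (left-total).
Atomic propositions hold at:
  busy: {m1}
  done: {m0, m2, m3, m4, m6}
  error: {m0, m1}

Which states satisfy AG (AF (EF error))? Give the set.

{m0}

EF error: least fixpoint, start Z0 = {m0, m1}, add states with some successor in Z. Z1 = {m0, m1, m3}; fixed.
Sat(EF error) = {m0, m1, m3}
AF (EF error): least fixpoint, start Z0 = {m0, m1, m3}, add states with every successor in Z. Already a fixed point.
Sat(AF (EF error)) = {m0, m1, m3}
AG (AF (EF error)): greatest fixpoint, start Z0 = {m0, m1, m3}, keep only states in Sat with every successor in Z. Z1 = {m0}; fixed.
Sat(AG (AF (EF error))) = {m0}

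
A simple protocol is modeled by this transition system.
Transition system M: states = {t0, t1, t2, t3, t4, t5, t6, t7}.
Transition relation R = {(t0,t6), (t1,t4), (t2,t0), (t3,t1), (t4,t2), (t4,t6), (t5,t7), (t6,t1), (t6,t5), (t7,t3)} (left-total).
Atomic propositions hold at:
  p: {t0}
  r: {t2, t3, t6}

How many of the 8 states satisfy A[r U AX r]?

Sat(AX r) = {s : every successor in {t2, t3, t6}} = {t0, t4, t7}
A[r U AX r]: least fixpoint, start Z0 = Sat(AX r) = {t0, t4, t7}, add states in Sat(r) with every successor in Z. Z1 = {t0, t2, t4, t7}; fixed.
Sat(A[r U AX r]) = {t0, t2, t4, t7}
|Sat(A[r U AX r])| = |{t0, t2, t4, t7}| = 4.

4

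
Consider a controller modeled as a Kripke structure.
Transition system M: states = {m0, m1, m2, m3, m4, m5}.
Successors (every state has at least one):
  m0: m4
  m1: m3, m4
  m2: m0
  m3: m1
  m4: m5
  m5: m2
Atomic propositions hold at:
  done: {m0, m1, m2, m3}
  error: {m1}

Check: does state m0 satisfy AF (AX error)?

Sat(AX error) = {s : every successor in {m1}} = {m3}
AF (AX error): least fixpoint, start Z0 = {m3}, add states with every successor in Z. Already a fixed point.
Sat(AF (AX error)) = {m3}
m0 ∉ Sat(AF (AX error)) = {m3}, so the formula does not hold at m0.

No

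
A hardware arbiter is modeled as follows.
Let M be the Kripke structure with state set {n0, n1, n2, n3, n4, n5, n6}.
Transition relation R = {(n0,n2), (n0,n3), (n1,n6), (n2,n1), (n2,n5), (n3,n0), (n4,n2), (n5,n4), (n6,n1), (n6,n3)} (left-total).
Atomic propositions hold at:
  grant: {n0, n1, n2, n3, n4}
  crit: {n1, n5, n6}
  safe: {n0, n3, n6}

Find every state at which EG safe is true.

EG safe: greatest fixpoint, start Z0 = {n0, n3, n6}, keep only states in Sat with some successor in Z. Already a fixed point.
Sat(EG safe) = {n0, n3, n6}

{n0, n3, n6}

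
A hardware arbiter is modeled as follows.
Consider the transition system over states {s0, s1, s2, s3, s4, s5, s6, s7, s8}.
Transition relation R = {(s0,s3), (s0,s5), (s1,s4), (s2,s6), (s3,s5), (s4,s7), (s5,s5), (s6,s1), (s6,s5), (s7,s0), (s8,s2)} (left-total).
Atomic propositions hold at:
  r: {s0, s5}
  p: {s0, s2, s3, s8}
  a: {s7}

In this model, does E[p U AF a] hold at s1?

AF a: least fixpoint, start Z0 = {s7}, add states with every successor in Z. Z1 = {s4, s7}; Z2 = {s1, s4, s7}; fixed.
Sat(AF a) = {s1, s4, s7}
E[p U AF a]: least fixpoint, start Z0 = Sat(AF a) = {s1, s4, s7}, add states in Sat(p) with some successor in Z. Already a fixed point.
Sat(E[p U AF a]) = {s1, s4, s7}
s1 ∈ Sat(E[p U AF a]) = {s1, s4, s7}, so the formula holds at s1.

Yes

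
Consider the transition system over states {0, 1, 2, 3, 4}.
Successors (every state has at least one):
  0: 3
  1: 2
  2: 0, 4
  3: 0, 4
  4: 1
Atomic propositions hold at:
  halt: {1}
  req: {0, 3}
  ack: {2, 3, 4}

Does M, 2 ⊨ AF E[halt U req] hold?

E[halt U req]: least fixpoint, start Z0 = Sat(req) = {0, 3}, add states in Sat(halt) with some successor in Z. Already a fixed point.
Sat(E[halt U req]) = {0, 3}
AF E[halt U req]: least fixpoint, start Z0 = {0, 3}, add states with every successor in Z. Already a fixed point.
Sat(AF E[halt U req]) = {0, 3}
2 ∉ Sat(AF E[halt U req]) = {0, 3}, so the formula does not hold at 2.

No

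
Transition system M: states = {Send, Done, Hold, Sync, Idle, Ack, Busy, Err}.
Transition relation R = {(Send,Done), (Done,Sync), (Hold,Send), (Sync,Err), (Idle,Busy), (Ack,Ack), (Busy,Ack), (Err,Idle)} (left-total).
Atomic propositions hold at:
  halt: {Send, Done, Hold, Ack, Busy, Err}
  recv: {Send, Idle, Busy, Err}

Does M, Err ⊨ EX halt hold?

No

Sat(EX halt) = {s : some successor in {Send, Done, Hold, Ack, Busy, Err}} = {Send, Hold, Sync, Idle, Ack, Busy}
Err ∉ Sat(EX halt) = {Send, Hold, Sync, Idle, Ack, Busy}, so the formula does not hold at Err.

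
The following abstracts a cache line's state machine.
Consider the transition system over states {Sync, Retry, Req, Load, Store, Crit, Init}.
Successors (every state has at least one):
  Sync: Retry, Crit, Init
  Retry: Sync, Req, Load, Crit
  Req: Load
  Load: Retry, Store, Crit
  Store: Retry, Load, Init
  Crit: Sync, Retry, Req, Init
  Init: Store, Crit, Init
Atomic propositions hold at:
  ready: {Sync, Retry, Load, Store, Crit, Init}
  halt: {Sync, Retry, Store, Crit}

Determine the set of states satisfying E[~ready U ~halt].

{Req, Load, Init}

Sat(~ready) = {Req}
Sat(~halt) = {Req, Load, Init}
E[~ready U ~halt]: least fixpoint, start Z0 = Sat(~halt) = {Req, Load, Init}, add states in Sat(~ready) with some successor in Z. Already a fixed point.
Sat(E[~ready U ~halt]) = {Req, Load, Init}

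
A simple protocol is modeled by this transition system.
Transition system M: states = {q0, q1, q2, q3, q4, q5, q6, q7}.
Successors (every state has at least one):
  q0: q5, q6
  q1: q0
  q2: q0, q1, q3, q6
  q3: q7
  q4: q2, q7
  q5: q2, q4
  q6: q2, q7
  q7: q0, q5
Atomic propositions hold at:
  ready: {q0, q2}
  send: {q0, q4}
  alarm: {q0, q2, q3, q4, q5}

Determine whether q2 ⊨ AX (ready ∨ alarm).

No

Sat(ready ∨ alarm) = {q0, q2, q3, q4, q5}
Sat(AX (ready ∨ alarm)) = {s : every successor in {q0, q2, q3, q4, q5}} = {q1, q5, q7}
q2 ∉ Sat(AX (ready ∨ alarm)) = {q1, q5, q7}, so the formula does not hold at q2.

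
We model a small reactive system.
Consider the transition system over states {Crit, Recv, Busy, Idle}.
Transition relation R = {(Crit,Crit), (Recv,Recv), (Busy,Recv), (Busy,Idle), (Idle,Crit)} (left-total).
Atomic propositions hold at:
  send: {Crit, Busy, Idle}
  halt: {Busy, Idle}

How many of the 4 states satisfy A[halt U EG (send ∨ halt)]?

3

Sat(send ∨ halt) = {Crit, Busy, Idle}
EG (send ∨ halt): greatest fixpoint, start Z0 = {Crit, Busy, Idle}, keep only states in Sat with some successor in Z. Already a fixed point.
Sat(EG (send ∨ halt)) = {Crit, Busy, Idle}
A[halt U EG (send ∨ halt)]: least fixpoint, start Z0 = Sat(EG (send ∨ halt)) = {Crit, Busy, Idle}, add states in Sat(halt) with every successor in Z. Already a fixed point.
Sat(A[halt U EG (send ∨ halt)]) = {Crit, Busy, Idle}
|Sat(A[halt U EG (send ∨ halt)])| = |{Crit, Busy, Idle}| = 3.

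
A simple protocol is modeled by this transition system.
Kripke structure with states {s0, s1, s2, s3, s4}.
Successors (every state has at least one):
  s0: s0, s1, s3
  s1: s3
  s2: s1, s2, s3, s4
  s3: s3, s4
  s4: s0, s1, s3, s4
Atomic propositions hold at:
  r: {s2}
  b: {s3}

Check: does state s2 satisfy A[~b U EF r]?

Sat(~b) = {s0, s1, s2, s4}
EF r: least fixpoint, start Z0 = {s2}, add states with some successor in Z. Already a fixed point.
Sat(EF r) = {s2}
A[~b U EF r]: least fixpoint, start Z0 = Sat(EF r) = {s2}, add states in Sat(~b) with every successor in Z. Already a fixed point.
Sat(A[~b U EF r]) = {s2}
s2 ∈ Sat(A[~b U EF r]) = {s2}, so the formula holds at s2.

Yes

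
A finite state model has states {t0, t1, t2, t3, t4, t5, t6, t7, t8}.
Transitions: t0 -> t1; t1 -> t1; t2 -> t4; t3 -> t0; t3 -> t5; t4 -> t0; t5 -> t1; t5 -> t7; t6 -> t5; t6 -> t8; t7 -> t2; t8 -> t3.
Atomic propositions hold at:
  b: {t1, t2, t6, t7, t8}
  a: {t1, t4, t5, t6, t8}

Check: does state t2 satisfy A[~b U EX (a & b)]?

Sat(~b) = {t0, t3, t4, t5}
Sat(a & b) = {t1, t6, t8}
Sat(EX (a & b)) = {s : some successor in {t1, t6, t8}} = {t0, t1, t5, t6}
A[~b U EX (a & b)]: least fixpoint, start Z0 = Sat(EX (a & b)) = {t0, t1, t5, t6}, add states in Sat(~b) with every successor in Z. Z1 = {t0, t1, t3, t4, t5, t6}; fixed.
Sat(A[~b U EX (a & b)]) = {t0, t1, t3, t4, t5, t6}
t2 ∉ Sat(A[~b U EX (a & b)]) = {t0, t1, t3, t4, t5, t6}, so the formula does not hold at t2.

No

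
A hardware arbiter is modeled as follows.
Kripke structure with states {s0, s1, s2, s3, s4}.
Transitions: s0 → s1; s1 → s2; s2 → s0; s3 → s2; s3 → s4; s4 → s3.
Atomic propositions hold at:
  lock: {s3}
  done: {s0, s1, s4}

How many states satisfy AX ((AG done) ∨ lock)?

1

AG done: greatest fixpoint, start Z0 = {s0, s1, s4}, keep only states in Sat with every successor in Z. Z1 = {s0}; Z2 = ∅; fixed.
Sat(AG done) = ∅
Sat((AG done) ∨ lock) = {s3}
Sat(AX ((AG done) ∨ lock)) = {s : every successor in {s3}} = {s4}
|Sat(AX ((AG done) ∨ lock))| = |{s4}| = 1.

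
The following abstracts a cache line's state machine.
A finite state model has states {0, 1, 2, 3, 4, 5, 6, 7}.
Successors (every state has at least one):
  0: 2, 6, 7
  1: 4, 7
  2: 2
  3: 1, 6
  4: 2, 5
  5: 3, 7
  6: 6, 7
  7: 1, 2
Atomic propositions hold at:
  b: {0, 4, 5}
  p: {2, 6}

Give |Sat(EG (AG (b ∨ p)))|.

1

Sat(b ∨ p) = {0, 2, 4, 5, 6}
AG (b ∨ p): greatest fixpoint, start Z0 = {0, 2, 4, 5, 6}, keep only states in Sat with every successor in Z. Z1 = {2, 4}; Z2 = {2}; fixed.
Sat(AG (b ∨ p)) = {2}
EG (AG (b ∨ p)): greatest fixpoint, start Z0 = {2}, keep only states in Sat with some successor in Z. Already a fixed point.
Sat(EG (AG (b ∨ p))) = {2}
|Sat(EG (AG (b ∨ p)))| = |{2}| = 1.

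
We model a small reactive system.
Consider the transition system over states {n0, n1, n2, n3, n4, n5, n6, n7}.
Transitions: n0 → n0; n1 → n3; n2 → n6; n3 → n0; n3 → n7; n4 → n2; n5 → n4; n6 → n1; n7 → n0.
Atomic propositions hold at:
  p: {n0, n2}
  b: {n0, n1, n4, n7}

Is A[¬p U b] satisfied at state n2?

Sat(¬p) = {n1, n3, n4, n5, n6, n7}
A[¬p U b]: least fixpoint, start Z0 = Sat(b) = {n0, n1, n4, n7}, add states in Sat(¬p) with every successor in Z. Z1 = {n0, n1, n3, n4, n5, n6, n7}; fixed.
Sat(A[¬p U b]) = {n0, n1, n3, n4, n5, n6, n7}
n2 ∉ Sat(A[¬p U b]) = {n0, n1, n3, n4, n5, n6, n7}, so the formula does not hold at n2.

No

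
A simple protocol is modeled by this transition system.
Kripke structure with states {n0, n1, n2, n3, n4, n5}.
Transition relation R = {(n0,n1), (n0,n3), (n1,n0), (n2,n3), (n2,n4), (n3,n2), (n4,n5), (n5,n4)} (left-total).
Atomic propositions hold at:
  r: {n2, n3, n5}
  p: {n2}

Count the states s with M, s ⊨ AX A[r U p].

1

A[r U p]: least fixpoint, start Z0 = Sat(p) = {n2}, add states in Sat(r) with every successor in Z. Z1 = {n2, n3}; fixed.
Sat(A[r U p]) = {n2, n3}
Sat(AX A[r U p]) = {s : every successor in {n2, n3}} = {n3}
|Sat(AX A[r U p])| = |{n3}| = 1.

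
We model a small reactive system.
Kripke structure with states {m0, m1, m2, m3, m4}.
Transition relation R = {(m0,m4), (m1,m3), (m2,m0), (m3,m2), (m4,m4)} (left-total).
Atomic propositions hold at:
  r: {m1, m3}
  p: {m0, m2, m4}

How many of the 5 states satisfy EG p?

EG p: greatest fixpoint, start Z0 = {m0, m2, m4}, keep only states in Sat with some successor in Z. Already a fixed point.
Sat(EG p) = {m0, m2, m4}
|Sat(EG p)| = |{m0, m2, m4}| = 3.

3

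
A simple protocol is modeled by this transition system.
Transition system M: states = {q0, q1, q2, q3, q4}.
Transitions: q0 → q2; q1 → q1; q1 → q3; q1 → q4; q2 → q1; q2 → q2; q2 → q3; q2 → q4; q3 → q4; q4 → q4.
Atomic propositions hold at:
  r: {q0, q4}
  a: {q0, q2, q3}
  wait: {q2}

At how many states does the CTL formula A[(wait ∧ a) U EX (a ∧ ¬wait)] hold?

2

Sat(wait ∧ a) = {q2}
Sat(¬wait) = {q0, q1, q3, q4}
Sat(a ∧ ¬wait) = {q0, q3}
Sat(EX (a ∧ ¬wait)) = {s : some successor in {q0, q3}} = {q1, q2}
A[(wait ∧ a) U EX (a ∧ ¬wait)]: least fixpoint, start Z0 = Sat(EX (a ∧ ¬wait)) = {q1, q2}, add states in Sat(wait ∧ a) with every successor in Z. Already a fixed point.
Sat(A[(wait ∧ a) U EX (a ∧ ¬wait)]) = {q1, q2}
|Sat(A[(wait ∧ a) U EX (a ∧ ¬wait)])| = |{q1, q2}| = 2.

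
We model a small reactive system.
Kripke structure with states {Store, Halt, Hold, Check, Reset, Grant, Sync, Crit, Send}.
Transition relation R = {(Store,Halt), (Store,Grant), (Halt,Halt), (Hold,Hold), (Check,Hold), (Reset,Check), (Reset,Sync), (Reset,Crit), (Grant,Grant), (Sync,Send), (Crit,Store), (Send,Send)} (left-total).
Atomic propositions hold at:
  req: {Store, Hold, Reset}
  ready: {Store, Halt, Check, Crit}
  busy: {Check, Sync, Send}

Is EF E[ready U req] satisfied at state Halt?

No

E[ready U req]: least fixpoint, start Z0 = Sat(req) = {Store, Hold, Reset}, add states in Sat(ready) with some successor in Z. Z1 = {Store, Hold, Check, Reset, Crit}; fixed.
Sat(E[ready U req]) = {Store, Hold, Check, Reset, Crit}
EF E[ready U req]: least fixpoint, start Z0 = {Store, Hold, Check, Reset, Crit}, add states with some successor in Z. Already a fixed point.
Sat(EF E[ready U req]) = {Store, Hold, Check, Reset, Crit}
Halt ∉ Sat(EF E[ready U req]) = {Store, Hold, Check, Reset, Crit}, so the formula does not hold at Halt.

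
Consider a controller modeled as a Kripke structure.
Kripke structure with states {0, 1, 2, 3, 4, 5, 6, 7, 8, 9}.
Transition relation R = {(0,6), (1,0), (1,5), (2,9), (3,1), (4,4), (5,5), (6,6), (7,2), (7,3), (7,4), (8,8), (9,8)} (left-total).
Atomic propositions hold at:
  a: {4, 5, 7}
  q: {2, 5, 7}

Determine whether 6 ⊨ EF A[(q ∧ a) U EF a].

Sat(q ∧ a) = {5, 7}
EF a: least fixpoint, start Z0 = {4, 5, 7}, add states with some successor in Z. Z1 = {1, 4, 5, 7}; Z2 = {1, 3, 4, 5, 7}; fixed.
Sat(EF a) = {1, 3, 4, 5, 7}
A[(q ∧ a) U EF a]: least fixpoint, start Z0 = Sat(EF a) = {1, 3, 4, 5, 7}, add states in Sat(q ∧ a) with every successor in Z. Already a fixed point.
Sat(A[(q ∧ a) U EF a]) = {1, 3, 4, 5, 7}
EF A[(q ∧ a) U EF a]: least fixpoint, start Z0 = {1, 3, 4, 5, 7}, add states with some successor in Z. Already a fixed point.
Sat(EF A[(q ∧ a) U EF a]) = {1, 3, 4, 5, 7}
6 ∉ Sat(EF A[(q ∧ a) U EF a]) = {1, 3, 4, 5, 7}, so the formula does not hold at 6.

No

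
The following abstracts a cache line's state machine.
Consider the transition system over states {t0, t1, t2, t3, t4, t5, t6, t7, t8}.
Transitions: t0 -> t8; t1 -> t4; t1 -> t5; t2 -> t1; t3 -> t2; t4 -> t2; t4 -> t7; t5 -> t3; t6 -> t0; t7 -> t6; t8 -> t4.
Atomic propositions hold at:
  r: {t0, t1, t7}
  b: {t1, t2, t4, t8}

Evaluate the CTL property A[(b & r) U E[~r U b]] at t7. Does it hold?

No

Sat(b & r) = {t1}
Sat(~r) = {t2, t3, t4, t5, t6, t8}
E[~r U b]: least fixpoint, start Z0 = Sat(b) = {t1, t2, t4, t8}, add states in Sat(~r) with some successor in Z. Z1 = {t1, t2, t3, t4, t8}; Z2 = {t1, t2, t3, t4, t5, t8}; fixed.
Sat(E[~r U b]) = {t1, t2, t3, t4, t5, t8}
A[(b & r) U E[~r U b]]: least fixpoint, start Z0 = Sat(E[~r U b]) = {t1, t2, t3, t4, t5, t8}, add states in Sat(b & r) with every successor in Z. Already a fixed point.
Sat(A[(b & r) U E[~r U b]]) = {t1, t2, t3, t4, t5, t8}
t7 ∉ Sat(A[(b & r) U E[~r U b]]) = {t1, t2, t3, t4, t5, t8}, so the formula does not hold at t7.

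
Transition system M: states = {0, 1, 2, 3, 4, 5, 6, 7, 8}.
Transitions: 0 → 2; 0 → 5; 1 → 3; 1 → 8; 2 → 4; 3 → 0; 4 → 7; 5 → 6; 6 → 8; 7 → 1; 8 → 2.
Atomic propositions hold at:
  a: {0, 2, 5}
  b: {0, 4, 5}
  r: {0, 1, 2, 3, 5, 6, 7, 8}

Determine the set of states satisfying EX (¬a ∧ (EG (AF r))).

{1, 2, 4, 5, 6, 7}

Sat(¬a) = {1, 3, 4, 6, 7, 8}
AF r: least fixpoint, start Z0 = {0, 1, 2, 3, 5, 6, 7, 8}, add states with every successor in Z. Z1 = {0, 1, 2, 3, 4, 5, 6, 7, 8}; fixed.
Sat(AF r) = {0, 1, 2, 3, 4, 5, 6, 7, 8}
EG (AF r): greatest fixpoint, start Z0 = {0, 1, 2, 3, 4, 5, 6, 7, 8}, keep only states in Sat with some successor in Z. Already a fixed point.
Sat(EG (AF r)) = {0, 1, 2, 3, 4, 5, 6, 7, 8}
Sat(¬a ∧ (EG (AF r))) = {1, 3, 4, 6, 7, 8}
Sat(EX (¬a ∧ (EG (AF r)))) = {s : some successor in {1, 3, 4, 6, 7, 8}} = {1, 2, 4, 5, 6, 7}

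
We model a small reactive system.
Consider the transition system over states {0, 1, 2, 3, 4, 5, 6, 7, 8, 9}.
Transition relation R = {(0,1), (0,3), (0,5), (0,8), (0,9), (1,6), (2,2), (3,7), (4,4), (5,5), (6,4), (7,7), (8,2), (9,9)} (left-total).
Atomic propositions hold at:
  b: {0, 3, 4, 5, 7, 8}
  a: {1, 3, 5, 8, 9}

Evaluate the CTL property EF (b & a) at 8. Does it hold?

Yes

Sat(b & a) = {3, 5, 8}
EF (b & a): least fixpoint, start Z0 = {3, 5, 8}, add states with some successor in Z. Z1 = {0, 3, 5, 8}; fixed.
Sat(EF (b & a)) = {0, 3, 5, 8}
8 ∈ Sat(EF (b & a)) = {0, 3, 5, 8}, so the formula holds at 8.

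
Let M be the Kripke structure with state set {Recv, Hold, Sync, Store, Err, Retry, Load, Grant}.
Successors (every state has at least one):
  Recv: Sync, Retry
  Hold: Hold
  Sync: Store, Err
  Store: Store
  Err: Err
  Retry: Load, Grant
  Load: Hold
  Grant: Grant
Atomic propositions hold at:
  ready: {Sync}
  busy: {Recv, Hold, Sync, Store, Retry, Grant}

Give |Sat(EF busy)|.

7

EF busy: least fixpoint, start Z0 = {Recv, Hold, Sync, Store, Retry, Grant}, add states with some successor in Z. Z1 = {Recv, Hold, Sync, Store, Retry, Load, Grant}; fixed.
Sat(EF busy) = {Recv, Hold, Sync, Store, Retry, Load, Grant}
|Sat(EF busy)| = |{Recv, Hold, Sync, Store, Retry, Load, Grant}| = 7.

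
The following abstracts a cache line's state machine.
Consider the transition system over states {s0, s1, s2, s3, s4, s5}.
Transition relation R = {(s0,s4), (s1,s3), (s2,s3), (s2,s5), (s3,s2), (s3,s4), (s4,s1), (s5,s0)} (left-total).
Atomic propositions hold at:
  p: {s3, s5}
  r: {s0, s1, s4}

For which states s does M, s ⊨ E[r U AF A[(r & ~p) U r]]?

{s0, s1, s4, s5}

Sat(~p) = {s0, s1, s2, s4}
Sat(r & ~p) = {s0, s1, s4}
A[(r & ~p) U r]: least fixpoint, start Z0 = Sat(r) = {s0, s1, s4}, add states in Sat(r & ~p) with every successor in Z. Already a fixed point.
Sat(A[(r & ~p) U r]) = {s0, s1, s4}
AF A[(r & ~p) U r]: least fixpoint, start Z0 = {s0, s1, s4}, add states with every successor in Z. Z1 = {s0, s1, s4, s5}; fixed.
Sat(AF A[(r & ~p) U r]) = {s0, s1, s4, s5}
E[r U AF A[(r & ~p) U r]]: least fixpoint, start Z0 = Sat(AF A[(r & ~p) U r]) = {s0, s1, s4, s5}, add states in Sat(r) with some successor in Z. Already a fixed point.
Sat(E[r U AF A[(r & ~p) U r]]) = {s0, s1, s4, s5}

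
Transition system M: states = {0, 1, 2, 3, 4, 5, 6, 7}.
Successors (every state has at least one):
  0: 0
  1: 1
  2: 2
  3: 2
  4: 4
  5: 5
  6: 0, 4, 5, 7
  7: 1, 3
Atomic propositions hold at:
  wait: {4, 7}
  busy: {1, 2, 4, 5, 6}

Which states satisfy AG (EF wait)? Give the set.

{4}

EF wait: least fixpoint, start Z0 = {4, 7}, add states with some successor in Z. Z1 = {4, 6, 7}; fixed.
Sat(EF wait) = {4, 6, 7}
AG (EF wait): greatest fixpoint, start Z0 = {4, 6, 7}, keep only states in Sat with every successor in Z. Z1 = {4}; fixed.
Sat(AG (EF wait)) = {4}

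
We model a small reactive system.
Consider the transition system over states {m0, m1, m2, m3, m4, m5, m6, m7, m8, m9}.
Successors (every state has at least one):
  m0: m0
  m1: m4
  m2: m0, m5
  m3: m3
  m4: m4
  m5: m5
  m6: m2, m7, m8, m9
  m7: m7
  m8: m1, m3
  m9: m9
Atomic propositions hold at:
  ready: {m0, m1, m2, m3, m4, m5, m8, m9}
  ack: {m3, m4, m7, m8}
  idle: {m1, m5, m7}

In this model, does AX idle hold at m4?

No

Sat(AX idle) = {s : every successor in {m1, m5, m7}} = {m5, m7}
m4 ∉ Sat(AX idle) = {m5, m7}, so the formula does not hold at m4.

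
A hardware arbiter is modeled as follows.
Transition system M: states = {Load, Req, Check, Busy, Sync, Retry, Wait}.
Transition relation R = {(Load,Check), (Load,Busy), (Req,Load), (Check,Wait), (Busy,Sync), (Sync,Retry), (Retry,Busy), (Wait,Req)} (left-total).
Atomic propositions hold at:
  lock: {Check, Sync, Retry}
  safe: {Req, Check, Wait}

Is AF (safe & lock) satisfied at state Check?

Yes

Sat(safe & lock) = {Check}
AF (safe & lock): least fixpoint, start Z0 = {Check}, add states with every successor in Z. Already a fixed point.
Sat(AF (safe & lock)) = {Check}
Check ∈ Sat(AF (safe & lock)) = {Check}, so the formula holds at Check.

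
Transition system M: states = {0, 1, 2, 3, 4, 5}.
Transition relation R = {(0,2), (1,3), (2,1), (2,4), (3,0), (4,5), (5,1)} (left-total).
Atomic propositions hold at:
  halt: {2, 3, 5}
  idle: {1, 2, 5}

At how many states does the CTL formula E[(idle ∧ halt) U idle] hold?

3

Sat(idle ∧ halt) = {2, 5}
E[(idle ∧ halt) U idle]: least fixpoint, start Z0 = Sat(idle) = {1, 2, 5}, add states in Sat(idle ∧ halt) with some successor in Z. Already a fixed point.
Sat(E[(idle ∧ halt) U idle]) = {1, 2, 5}
|Sat(E[(idle ∧ halt) U idle])| = |{1, 2, 5}| = 3.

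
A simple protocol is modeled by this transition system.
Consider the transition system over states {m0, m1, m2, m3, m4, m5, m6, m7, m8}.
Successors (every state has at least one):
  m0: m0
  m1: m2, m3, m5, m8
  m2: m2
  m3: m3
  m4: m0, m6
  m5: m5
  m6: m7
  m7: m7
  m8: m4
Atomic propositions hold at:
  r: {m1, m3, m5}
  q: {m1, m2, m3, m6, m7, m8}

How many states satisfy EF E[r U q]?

7

E[r U q]: least fixpoint, start Z0 = Sat(q) = {m1, m2, m3, m6, m7, m8}, add states in Sat(r) with some successor in Z. Already a fixed point.
Sat(E[r U q]) = {m1, m2, m3, m6, m7, m8}
EF E[r U q]: least fixpoint, start Z0 = {m1, m2, m3, m6, m7, m8}, add states with some successor in Z. Z1 = {m1, m2, m3, m4, m6, m7, m8}; fixed.
Sat(EF E[r U q]) = {m1, m2, m3, m4, m6, m7, m8}
|Sat(EF E[r U q])| = |{m1, m2, m3, m4, m6, m7, m8}| = 7.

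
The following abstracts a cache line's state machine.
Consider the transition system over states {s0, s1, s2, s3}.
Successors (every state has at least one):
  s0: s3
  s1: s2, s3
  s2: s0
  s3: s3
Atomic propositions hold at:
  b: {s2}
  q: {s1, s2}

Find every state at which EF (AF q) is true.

AF q: least fixpoint, start Z0 = {s1, s2}, add states with every successor in Z. Already a fixed point.
Sat(AF q) = {s1, s2}
EF (AF q): least fixpoint, start Z0 = {s1, s2}, add states with some successor in Z. Already a fixed point.
Sat(EF (AF q)) = {s1, s2}

{s1, s2}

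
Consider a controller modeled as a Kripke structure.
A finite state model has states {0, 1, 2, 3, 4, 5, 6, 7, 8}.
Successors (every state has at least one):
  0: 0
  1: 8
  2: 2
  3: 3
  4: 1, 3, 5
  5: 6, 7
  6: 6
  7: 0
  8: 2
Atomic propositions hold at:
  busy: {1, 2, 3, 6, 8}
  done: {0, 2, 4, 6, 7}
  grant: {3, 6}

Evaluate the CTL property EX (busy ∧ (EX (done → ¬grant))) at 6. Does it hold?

Sat(¬grant) = {0, 1, 2, 4, 5, 7, 8}
Sat(done → ¬grant) = {0, 1, 2, 3, 4, 5, 7, 8}
Sat(EX (done → ¬grant)) = {s : some successor in {0, 1, 2, 3, 4, 5, 7, 8}} = {0, 1, 2, 3, 4, 5, 7, 8}
Sat(busy ∧ (EX (done → ¬grant))) = {1, 2, 3, 8}
Sat(EX (busy ∧ (EX (done → ¬grant)))) = {s : some successor in {1, 2, 3, 8}} = {1, 2, 3, 4, 8}
6 ∉ Sat(EX (busy ∧ (EX (done → ¬grant)))) = {1, 2, 3, 4, 8}, so the formula does not hold at 6.

No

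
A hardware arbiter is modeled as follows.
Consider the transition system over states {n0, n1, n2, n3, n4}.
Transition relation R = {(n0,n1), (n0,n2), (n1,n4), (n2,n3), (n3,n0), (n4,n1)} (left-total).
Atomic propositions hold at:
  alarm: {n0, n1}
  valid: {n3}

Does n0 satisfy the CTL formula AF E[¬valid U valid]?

Yes

Sat(¬valid) = {n0, n1, n2, n4}
E[¬valid U valid]: least fixpoint, start Z0 = Sat(valid) = {n3}, add states in Sat(¬valid) with some successor in Z. Z1 = {n2, n3}; Z2 = {n0, n2, n3}; fixed.
Sat(E[¬valid U valid]) = {n0, n2, n3}
AF E[¬valid U valid]: least fixpoint, start Z0 = {n0, n2, n3}, add states with every successor in Z. Already a fixed point.
Sat(AF E[¬valid U valid]) = {n0, n2, n3}
n0 ∈ Sat(AF E[¬valid U valid]) = {n0, n2, n3}, so the formula holds at n0.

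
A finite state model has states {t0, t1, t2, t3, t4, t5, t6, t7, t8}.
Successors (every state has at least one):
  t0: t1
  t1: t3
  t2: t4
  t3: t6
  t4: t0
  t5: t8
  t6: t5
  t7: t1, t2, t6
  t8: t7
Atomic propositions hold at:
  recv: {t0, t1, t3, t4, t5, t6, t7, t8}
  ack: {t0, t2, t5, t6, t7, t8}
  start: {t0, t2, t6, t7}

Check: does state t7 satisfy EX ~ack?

Sat(~ack) = {t1, t3, t4}
Sat(EX ~ack) = {s : some successor in {t1, t3, t4}} = {t0, t1, t2, t7}
t7 ∈ Sat(EX ~ack) = {t0, t1, t2, t7}, so the formula holds at t7.

Yes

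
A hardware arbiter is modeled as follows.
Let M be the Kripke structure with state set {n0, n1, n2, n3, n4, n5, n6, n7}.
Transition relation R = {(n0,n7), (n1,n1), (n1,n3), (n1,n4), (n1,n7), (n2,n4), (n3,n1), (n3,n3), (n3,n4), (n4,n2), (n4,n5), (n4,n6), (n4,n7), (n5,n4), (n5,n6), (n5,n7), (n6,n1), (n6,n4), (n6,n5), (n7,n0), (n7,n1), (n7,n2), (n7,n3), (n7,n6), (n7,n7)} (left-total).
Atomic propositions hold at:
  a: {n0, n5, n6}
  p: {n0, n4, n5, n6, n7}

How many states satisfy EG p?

5

EG p: greatest fixpoint, start Z0 = {n0, n4, n5, n6, n7}, keep only states in Sat with some successor in Z. Already a fixed point.
Sat(EG p) = {n0, n4, n5, n6, n7}
|Sat(EG p)| = |{n0, n4, n5, n6, n7}| = 5.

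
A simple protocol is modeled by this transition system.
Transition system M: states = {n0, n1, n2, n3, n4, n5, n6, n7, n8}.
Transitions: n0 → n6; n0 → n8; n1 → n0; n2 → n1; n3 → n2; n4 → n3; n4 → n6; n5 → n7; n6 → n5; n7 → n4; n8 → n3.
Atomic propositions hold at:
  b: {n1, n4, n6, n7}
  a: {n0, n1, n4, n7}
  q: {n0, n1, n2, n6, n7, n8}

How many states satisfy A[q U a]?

5

A[q U a]: least fixpoint, start Z0 = Sat(a) = {n0, n1, n4, n7}, add states in Sat(q) with every successor in Z. Z1 = {n0, n1, n2, n4, n7}; fixed.
Sat(A[q U a]) = {n0, n1, n2, n4, n7}
|Sat(A[q U a])| = |{n0, n1, n2, n4, n7}| = 5.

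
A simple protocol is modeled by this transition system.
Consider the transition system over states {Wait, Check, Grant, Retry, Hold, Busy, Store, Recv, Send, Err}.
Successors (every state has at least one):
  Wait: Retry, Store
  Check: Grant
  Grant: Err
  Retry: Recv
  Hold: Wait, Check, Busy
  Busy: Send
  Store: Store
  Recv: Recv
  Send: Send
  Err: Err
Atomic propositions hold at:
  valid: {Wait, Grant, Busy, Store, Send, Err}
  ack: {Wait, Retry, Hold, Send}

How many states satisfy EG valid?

6

EG valid: greatest fixpoint, start Z0 = {Wait, Grant, Busy, Store, Send, Err}, keep only states in Sat with some successor in Z. Already a fixed point.
Sat(EG valid) = {Wait, Grant, Busy, Store, Send, Err}
|Sat(EG valid)| = |{Wait, Grant, Busy, Store, Send, Err}| = 6.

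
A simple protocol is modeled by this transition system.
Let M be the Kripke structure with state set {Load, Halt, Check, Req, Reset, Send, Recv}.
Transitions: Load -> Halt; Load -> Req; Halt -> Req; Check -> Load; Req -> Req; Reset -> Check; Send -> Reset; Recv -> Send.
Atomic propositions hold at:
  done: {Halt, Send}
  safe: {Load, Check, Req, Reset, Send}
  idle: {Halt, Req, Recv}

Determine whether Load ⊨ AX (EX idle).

Yes

Sat(EX idle) = {s : some successor in {Halt, Req, Recv}} = {Load, Halt, Req}
Sat(AX (EX idle)) = {s : every successor in {Load, Halt, Req}} = {Load, Halt, Check, Req}
Load ∈ Sat(AX (EX idle)) = {Load, Halt, Check, Req}, so the formula holds at Load.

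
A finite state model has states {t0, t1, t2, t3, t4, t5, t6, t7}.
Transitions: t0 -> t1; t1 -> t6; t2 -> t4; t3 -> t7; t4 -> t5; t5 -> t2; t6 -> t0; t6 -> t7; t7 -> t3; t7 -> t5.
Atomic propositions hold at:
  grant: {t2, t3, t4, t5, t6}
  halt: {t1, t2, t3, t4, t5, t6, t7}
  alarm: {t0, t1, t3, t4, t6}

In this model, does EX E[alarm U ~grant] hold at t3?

Sat(~grant) = {t0, t1, t7}
E[alarm U ~grant]: least fixpoint, start Z0 = Sat(~grant) = {t0, t1, t7}, add states in Sat(alarm) with some successor in Z. Z1 = {t0, t1, t3, t6, t7}; fixed.
Sat(E[alarm U ~grant]) = {t0, t1, t3, t6, t7}
Sat(EX E[alarm U ~grant]) = {s : some successor in {t0, t1, t3, t6, t7}} = {t0, t1, t3, t6, t7}
t3 ∈ Sat(EX E[alarm U ~grant]) = {t0, t1, t3, t6, t7}, so the formula holds at t3.

Yes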